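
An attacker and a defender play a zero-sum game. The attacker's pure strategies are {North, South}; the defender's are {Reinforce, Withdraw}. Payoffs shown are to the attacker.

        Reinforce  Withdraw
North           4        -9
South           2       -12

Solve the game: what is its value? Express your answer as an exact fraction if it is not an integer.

Row minima: North → -9, South → -12; maximin = -9.
Column maxima: Reinforce → 4, Withdraw → -9; minimax = -9.
Since maximin = minimax = -9, there is a saddle point and the value is -9.

-9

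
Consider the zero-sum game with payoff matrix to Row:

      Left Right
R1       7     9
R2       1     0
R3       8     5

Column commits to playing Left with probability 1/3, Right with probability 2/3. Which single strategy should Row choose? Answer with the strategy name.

Expected payoff of R1: (1/3)·7 + (2/3)·9 = 25/3.
Expected payoff of R2: (1/3)·1 + (2/3)·0 = 1/3.
Expected payoff of R3: (1/3)·8 + (2/3)·5 = 6.
The largest is 25/3, so Row's best response is R1.

R1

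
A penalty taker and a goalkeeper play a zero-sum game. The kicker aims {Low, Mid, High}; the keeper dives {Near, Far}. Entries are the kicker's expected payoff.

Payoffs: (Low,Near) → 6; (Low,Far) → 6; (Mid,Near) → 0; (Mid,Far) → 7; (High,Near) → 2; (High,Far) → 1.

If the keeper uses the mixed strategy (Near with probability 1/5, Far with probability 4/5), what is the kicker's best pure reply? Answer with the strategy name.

Expected payoff of Low: (1/5)·6 + (4/5)·6 = 6.
Expected payoff of Mid: (1/5)·0 + (4/5)·7 = 28/5.
Expected payoff of High: (1/5)·2 + (4/5)·1 = 6/5.
The largest is 6, so the kicker's best response is Low.

Low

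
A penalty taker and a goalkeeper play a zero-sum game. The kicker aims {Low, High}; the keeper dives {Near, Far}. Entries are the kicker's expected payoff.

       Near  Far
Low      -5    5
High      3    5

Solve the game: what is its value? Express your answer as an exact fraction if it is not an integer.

3

Row minima: Low → -5, High → 3; maximin = 3.
Column maxima: Near → 3, Far → 5; minimax = 3.
Since maximin = minimax = 3, there is a saddle point and the value is 3.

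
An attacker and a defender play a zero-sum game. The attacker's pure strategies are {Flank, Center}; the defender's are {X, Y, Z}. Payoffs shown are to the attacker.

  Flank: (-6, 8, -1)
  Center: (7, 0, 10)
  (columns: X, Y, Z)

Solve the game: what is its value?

8/3

Row minima: Flank → -6, Center → 0; maximin = 0.
Column maxima: X → 7, Y → 8, Z → 10; minimax = 7.
0 ≠ 7, so there is no saddle point; optimal play is mixed.
Z is strictly dominated by X (it gives the attacker strictly more in every row), so the defender never plays it.
On the remaining 2×2 (Flank, Center vs X, Y):
Let the attacker play Flank with probability p. Expected payoff against X: (-6)p + 7(1−p) = −13p + 7; against Y: 8p + 0(1−p) = 8p.
Setting these equal: −13p + 7 = 8p ⇒ −21p = -7 ⇒ p = 1/3, and the value is (-13)·(1/3) + 7 = 8/3.
For the defender: with q = P(X), equating Flank's and Center's payoffs gives −14q + 8 = 7q ⇒ q = 8/21.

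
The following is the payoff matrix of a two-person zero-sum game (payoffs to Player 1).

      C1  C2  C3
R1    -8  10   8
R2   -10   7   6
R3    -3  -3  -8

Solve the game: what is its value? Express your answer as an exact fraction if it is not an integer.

-88/21

Row minima: R1 → -8, R2 → -10, R3 → -8; maximin = -8.
Column maxima: C1 → -3, C2 → 10, C3 → 8; minimax = -3.
-8 ≠ -3, so there is no saddle point; optimal play is mixed.
R2 is strictly dominated by R1, so Player 1 never plays it.
C2 is strictly dominated by C3 (it gives Player 1 strictly more in every row), so Player 2 never plays it.
On the remaining 2×2 (R1, R3 vs C1, C3):
Let Player 1 play R1 with probability p. Expected payoff against C1: (-8)p + (-3)(1−p) = −5p − 3; against C3: 8p + (-8)(1−p) = 16p − 8.
Setting these equal: −5p − 3 = 16p − 8 ⇒ −21p = -5 ⇒ p = 5/21, and the value is (-5)·(5/21) − 3 = -88/21.
For Player 2: with q = P(C1), equating R1's and R3's payoffs gives −16q + 8 = 5q − 8 ⇒ q = 16/21.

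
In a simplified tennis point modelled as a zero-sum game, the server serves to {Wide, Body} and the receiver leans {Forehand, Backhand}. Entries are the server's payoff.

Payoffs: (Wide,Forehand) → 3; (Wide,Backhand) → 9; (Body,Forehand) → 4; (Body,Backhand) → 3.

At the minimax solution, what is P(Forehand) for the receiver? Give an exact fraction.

6/7

Row minima: Wide → 3, Body → 3; maximin = 3.
Column maxima: Forehand → 4, Backhand → 9; minimax = 4.
3 ≠ 4, so there is no saddle point; optimal play is mixed.
Let the server play Wide with probability p. Expected payoff against Forehand: 3p + 4(1−p) = −p + 4; against Backhand: 9p + 3(1−p) = 6p + 3.
Setting these equal: −p + 4 = 6p + 3 ⇒ −7p = -1 ⇒ p = 1/7, and the value is (-1)·(1/7) + 4 = 27/7.
For the receiver: with q = P(Forehand), equating Wide's and Body's payoffs gives −6q + 9 = q + 3 ⇒ q = 6/7.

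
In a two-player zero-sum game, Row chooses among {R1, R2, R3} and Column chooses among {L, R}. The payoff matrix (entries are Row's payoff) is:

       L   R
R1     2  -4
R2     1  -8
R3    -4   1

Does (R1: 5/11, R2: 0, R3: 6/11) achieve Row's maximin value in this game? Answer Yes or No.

Against L this mix gives (5/11)·2 + (6/11)·(-4) = -14/11.
Against R this mix gives (5/11)·(-4) + (6/11)·1 = -14/11.
All of Column's active replies (L, R) yield -14/11, and no column does worse for Row. The mix makes Column indifferent and guarantees -14/11, so it is optimal.

Yes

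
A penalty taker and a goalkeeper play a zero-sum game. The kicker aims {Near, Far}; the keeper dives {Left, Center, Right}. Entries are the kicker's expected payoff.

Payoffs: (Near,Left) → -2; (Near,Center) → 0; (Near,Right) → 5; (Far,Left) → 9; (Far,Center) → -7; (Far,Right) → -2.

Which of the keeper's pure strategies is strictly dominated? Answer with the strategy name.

Center holds the kicker's payoff strictly below Right in every row: 0 < 5, -7 < -2.
So Right is strictly dominated for the keeper.

Right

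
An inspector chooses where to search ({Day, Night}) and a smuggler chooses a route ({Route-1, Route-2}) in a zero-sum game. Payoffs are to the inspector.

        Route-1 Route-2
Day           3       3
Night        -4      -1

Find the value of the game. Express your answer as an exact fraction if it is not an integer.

Row minima: Day → 3, Night → -4; maximin = 3.
Column maxima: Route-1 → 3, Route-2 → 3; minimax = 3.
Since maximin = minimax = 3, there is a saddle point and the value is 3.

3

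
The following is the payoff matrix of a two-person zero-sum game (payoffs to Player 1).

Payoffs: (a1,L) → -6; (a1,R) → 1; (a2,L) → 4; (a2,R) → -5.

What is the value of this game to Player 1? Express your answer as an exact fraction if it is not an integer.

-13/8

Row minima: a1 → -6, a2 → -5; maximin = -5.
Column maxima: L → 4, R → 1; minimax = 1.
-5 ≠ 1, so there is no saddle point; optimal play is mixed.
Let Player 1 play a1 with probability p. Expected payoff against L: (-6)p + 4(1−p) = −10p + 4; against R: 1p + (-5)(1−p) = 6p − 5.
Setting these equal: −10p + 4 = 6p − 5 ⇒ −16p = -9 ⇒ p = 9/16, and the value is (-10)·(9/16) + 4 = -13/8.
For Player 2: with q = P(L), equating a1's and a2's payoffs gives −7q + 1 = 9q − 5 ⇒ q = 3/8.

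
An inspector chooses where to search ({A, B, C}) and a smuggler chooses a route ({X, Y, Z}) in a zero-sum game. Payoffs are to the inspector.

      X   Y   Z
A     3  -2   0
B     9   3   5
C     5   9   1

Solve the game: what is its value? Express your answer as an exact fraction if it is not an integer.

21/5

Row minima: A → -2, B → 3, C → 1; maximin = 3.
Column maxima: X → 9, Y → 9, Z → 5; minimax = 5.
3 ≠ 5, so there is no saddle point; optimal play is mixed.
A is strictly dominated by B, so the inspector never plays it.
X is strictly dominated by Z (it gives the inspector strictly more in every row), so the smuggler never plays it.
On the remaining 2×2 (B, C vs Y, Z):
Let the inspector play B with probability p. Expected payoff against Y: 3p + 9(1−p) = −6p + 9; against Z: 5p + 1(1−p) = 4p + 1.
Setting these equal: −6p + 9 = 4p + 1 ⇒ −10p = -8 ⇒ p = 4/5, and the value is (-6)·(4/5) + 9 = 21/5.
For the smuggler: with q = P(Y), equating B's and C's payoffs gives −2q + 5 = 8q + 1 ⇒ q = 2/5.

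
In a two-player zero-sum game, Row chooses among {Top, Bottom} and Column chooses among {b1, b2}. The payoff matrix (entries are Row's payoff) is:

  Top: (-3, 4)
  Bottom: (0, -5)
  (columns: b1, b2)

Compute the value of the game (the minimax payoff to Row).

-5/4

Row minima: Top → -3, Bottom → -5; maximin = -3.
Column maxima: b1 → 0, b2 → 4; minimax = 0.
-3 ≠ 0, so there is no saddle point; optimal play is mixed.
Let Row play Top with probability p. Expected payoff against b1: (-3)p + 0(1−p) = −3p; against b2: 4p + (-5)(1−p) = 9p − 5.
Setting these equal: −3p = 9p − 5 ⇒ −12p = -5 ⇒ p = 5/12, and the value is (-3)·(5/12) = -5/4.
For Column: with q = P(b1), equating Top's and Bottom's payoffs gives −7q + 4 = 5q − 5 ⇒ q = 3/4.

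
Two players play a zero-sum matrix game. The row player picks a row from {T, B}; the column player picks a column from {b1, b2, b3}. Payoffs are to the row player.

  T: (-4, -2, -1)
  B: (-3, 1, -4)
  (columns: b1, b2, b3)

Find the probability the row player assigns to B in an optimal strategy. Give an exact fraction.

Row minima: T → -4, B → -4; maximin = -4.
Column maxima: b1 → -3, b2 → 1, b3 → -1; minimax = -3.
-4 ≠ -3, so there is no saddle point; optimal play is mixed.
b2 is strictly dominated by b1 (it gives the row player strictly more in every row), so the column player never plays it.
On the remaining 2×2 (T, B vs b1, b3):
Let the row player play T with probability p. Expected payoff against b1: (-4)p + (-3)(1−p) = −p − 3; against b3: (-1)p + (-4)(1−p) = 3p − 4.
Setting these equal: −p − 3 = 3p − 4 ⇒ −4p = -1 ⇒ p = 1/4, and the value is (-1)·(1/4) − 3 = -13/4.
For the column player: with q = P(b1), equating T's and B's payoffs gives −3q − 1 = q − 4 ⇒ q = 3/4.

3/4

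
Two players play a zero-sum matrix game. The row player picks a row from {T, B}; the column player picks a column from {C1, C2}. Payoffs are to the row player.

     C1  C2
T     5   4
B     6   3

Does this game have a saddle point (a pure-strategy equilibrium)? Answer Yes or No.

Yes

Row minima: T → 4, B → 3; maximin = 4.
Column maxima: C1 → 6, C2 → 4; minimax = 4.
maximin = minimax = 4, so a saddle point exists.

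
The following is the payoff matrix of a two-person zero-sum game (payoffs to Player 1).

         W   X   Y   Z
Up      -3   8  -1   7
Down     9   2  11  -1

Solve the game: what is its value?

3

Row minima: Up → -3, Down → -1; maximin = -1.
Column maxima: W → 9, X → 8, Y → 11, Z → 7; minimax = 7.
-1 ≠ 7, so there is no saddle point; optimal play is mixed.
X is strictly dominated by Z (it gives Player 1 strictly more in every row), so Player 2 never plays it.
Y is strictly dominated by W (it gives Player 1 strictly more in every row), so Player 2 never plays it.
On the remaining 2×2 (Up, Down vs W, Z):
Let Player 1 play Up with probability p. Expected payoff against W: (-3)p + 9(1−p) = −12p + 9; against Z: 7p + (-1)(1−p) = 8p − 1.
Setting these equal: −12p + 9 = 8p − 1 ⇒ −20p = -10 ⇒ p = 1/2, and the value is (-12)·(1/2) + 9 = 3.
For Player 2: with q = P(W), equating Up's and Down's payoffs gives −10q + 7 = 10q − 1 ⇒ q = 2/5.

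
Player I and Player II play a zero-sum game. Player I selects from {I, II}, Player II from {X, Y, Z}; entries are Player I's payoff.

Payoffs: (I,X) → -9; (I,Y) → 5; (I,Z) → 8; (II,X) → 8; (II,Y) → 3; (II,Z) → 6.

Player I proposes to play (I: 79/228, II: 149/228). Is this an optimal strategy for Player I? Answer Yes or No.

Against X this mix gives (79/228)·(-9) + (149/228)·8 = 481/228.
Against Y this mix gives (79/228)·5 + (149/228)·3 = 421/114.
Against Z this mix gives (79/228)·8 + (149/228)·6 = 763/114.
Player II will play X, holding Player I to 481/228. Shifting weight toward the row that does better against X would raise this floor (the equalizing mix achieves 67/19 against both X and Y), so the proposed strategy is not optimal.

No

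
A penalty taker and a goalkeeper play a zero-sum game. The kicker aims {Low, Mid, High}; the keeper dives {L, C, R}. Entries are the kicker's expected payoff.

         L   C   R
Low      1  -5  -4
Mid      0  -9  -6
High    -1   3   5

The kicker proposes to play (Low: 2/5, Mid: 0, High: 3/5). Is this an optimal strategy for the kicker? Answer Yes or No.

Against L this mix gives (2/5)·1 + (3/5)·(-1) = -1/5.
Against C this mix gives (2/5)·(-5) + (3/5)·3 = -1/5.
Against R this mix gives (2/5)·(-4) + (3/5)·5 = 7/5.
All of the keeper's active replies (L, C) yield -1/5, and no column does worse for the kicker. The mix makes the keeper indifferent and guarantees -1/5, so it is optimal.

Yes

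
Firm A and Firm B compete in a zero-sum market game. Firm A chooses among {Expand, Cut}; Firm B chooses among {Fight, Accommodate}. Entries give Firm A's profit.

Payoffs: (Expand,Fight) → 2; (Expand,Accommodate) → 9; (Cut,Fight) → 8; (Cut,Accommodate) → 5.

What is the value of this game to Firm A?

Row minima: Expand → 2, Cut → 5; maximin = 5.
Column maxima: Fight → 8, Accommodate → 9; minimax = 8.
5 ≠ 8, so there is no saddle point; optimal play is mixed.
Let Firm A play Expand with probability p. Expected payoff against Fight: 2p + 8(1−p) = −6p + 8; against Accommodate: 9p + 5(1−p) = 4p + 5.
Setting these equal: −6p + 8 = 4p + 5 ⇒ −10p = -3 ⇒ p = 3/10, and the value is (-6)·(3/10) + 8 = 31/5.
For Firm B: with q = P(Fight), equating Expand's and Cut's payoffs gives −7q + 9 = 3q + 5 ⇒ q = 2/5.

31/5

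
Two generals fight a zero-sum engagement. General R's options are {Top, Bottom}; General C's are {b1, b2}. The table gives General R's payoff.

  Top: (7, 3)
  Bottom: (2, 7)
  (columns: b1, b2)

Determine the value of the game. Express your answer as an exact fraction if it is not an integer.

43/9

Row minima: Top → 3, Bottom → 2; maximin = 3.
Column maxima: b1 → 7, b2 → 7; minimax = 7.
3 ≠ 7, so there is no saddle point; optimal play is mixed.
Let General R play Top with probability p. Expected payoff against b1: 7p + 2(1−p) = 5p + 2; against b2: 3p + 7(1−p) = −4p + 7.
Setting these equal: 5p + 2 = −4p + 7 ⇒ 9p = 5 ⇒ p = 5/9, and the value is (5)·(5/9) + 2 = 43/9.
For General C: with q = P(b1), equating Top's and Bottom's payoffs gives 4q + 3 = −5q + 7 ⇒ q = 4/9.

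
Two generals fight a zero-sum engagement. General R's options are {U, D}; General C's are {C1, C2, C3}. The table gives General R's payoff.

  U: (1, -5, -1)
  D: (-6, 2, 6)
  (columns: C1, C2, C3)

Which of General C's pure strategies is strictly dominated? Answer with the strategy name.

C2 holds General R's payoff strictly below C3 in every row: -5 < -1, 2 < 6.
So C3 is strictly dominated for General C.

C3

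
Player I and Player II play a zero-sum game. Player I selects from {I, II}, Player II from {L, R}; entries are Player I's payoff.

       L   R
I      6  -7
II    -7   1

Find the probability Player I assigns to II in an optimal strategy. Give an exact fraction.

Row minima: I → -7, II → -7; maximin = -7.
Column maxima: L → 6, R → 1; minimax = 1.
-7 ≠ 1, so there is no saddle point; optimal play is mixed.
Let Player I play I with probability p. Expected payoff against L: 6p + (-7)(1−p) = 13p − 7; against R: (-7)p + 1(1−p) = −8p + 1.
Setting these equal: 13p − 7 = −8p + 1 ⇒ 21p = 8 ⇒ p = 8/21, and the value is (13)·(8/21) − 7 = -43/21.
For Player II: with q = P(L), equating I's and II's payoffs gives 13q − 7 = −8q + 1 ⇒ q = 8/21.

13/21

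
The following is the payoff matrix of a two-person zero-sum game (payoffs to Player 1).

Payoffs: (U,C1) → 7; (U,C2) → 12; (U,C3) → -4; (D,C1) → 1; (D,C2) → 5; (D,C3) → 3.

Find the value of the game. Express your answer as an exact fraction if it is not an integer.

25/13

Row minima: U → -4, D → 1; maximin = 1.
Column maxima: C1 → 7, C2 → 12, C3 → 3; minimax = 3.
1 ≠ 3, so there is no saddle point; optimal play is mixed.
C2 is strictly dominated by C1 (it gives Player 1 strictly more in every row), so Player 2 never plays it.
On the remaining 2×2 (U, D vs C1, C3):
Let Player 1 play U with probability p. Expected payoff against C1: 7p + 1(1−p) = 6p + 1; against C3: (-4)p + 3(1−p) = −7p + 3.
Setting these equal: 6p + 1 = −7p + 3 ⇒ 13p = 2 ⇒ p = 2/13, and the value is (6)·(2/13) + 1 = 25/13.
For Player 2: with q = P(C1), equating U's and D's payoffs gives 11q − 4 = −2q + 3 ⇒ q = 7/13.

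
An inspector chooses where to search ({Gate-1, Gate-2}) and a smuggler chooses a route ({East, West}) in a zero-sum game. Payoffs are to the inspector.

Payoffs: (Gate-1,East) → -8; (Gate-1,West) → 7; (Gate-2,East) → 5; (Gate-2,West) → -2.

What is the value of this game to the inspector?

Row minima: Gate-1 → -8, Gate-2 → -2; maximin = -2.
Column maxima: East → 5, West → 7; minimax = 5.
-2 ≠ 5, so there is no saddle point; optimal play is mixed.
Let the inspector play Gate-1 with probability p. Expected payoff against East: (-8)p + 5(1−p) = −13p + 5; against West: 7p + (-2)(1−p) = 9p − 2.
Setting these equal: −13p + 5 = 9p − 2 ⇒ −22p = -7 ⇒ p = 7/22, and the value is (-13)·(7/22) + 5 = 19/22.
For the smuggler: with q = P(East), equating Gate-1's and Gate-2's payoffs gives −15q + 7 = 7q − 2 ⇒ q = 9/22.

19/22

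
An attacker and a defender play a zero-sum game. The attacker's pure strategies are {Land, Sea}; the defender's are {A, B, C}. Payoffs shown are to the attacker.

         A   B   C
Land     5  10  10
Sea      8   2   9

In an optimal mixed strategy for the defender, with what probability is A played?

8/11

Row minima: Land → 5, Sea → 2; maximin = 5.
Column maxima: A → 8, B → 10, C → 10; minimax = 8.
5 ≠ 8, so there is no saddle point; optimal play is mixed.
C is strictly dominated by A (it gives the attacker strictly more in every row), so the defender never plays it.
On the remaining 2×2 (Land, Sea vs A, B):
Let the attacker play Land with probability p. Expected payoff against A: 5p + 8(1−p) = −3p + 8; against B: 10p + 2(1−p) = 8p + 2.
Setting these equal: −3p + 8 = 8p + 2 ⇒ −11p = -6 ⇒ p = 6/11, and the value is (-3)·(6/11) + 8 = 70/11.
For the defender: with q = P(A), equating Land's and Sea's payoffs gives −5q + 10 = 6q + 2 ⇒ q = 8/11.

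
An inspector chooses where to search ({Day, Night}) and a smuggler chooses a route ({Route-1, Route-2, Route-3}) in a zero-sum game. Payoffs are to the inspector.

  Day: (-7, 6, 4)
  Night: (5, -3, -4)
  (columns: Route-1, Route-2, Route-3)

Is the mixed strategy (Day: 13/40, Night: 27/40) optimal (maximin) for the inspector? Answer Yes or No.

No

Against Route-1 this mix gives (13/40)·(-7) + (27/40)·5 = 11/10.
Against Route-2 this mix gives (13/40)·6 + (27/40)·(-3) = -3/40.
Against Route-3 this mix gives (13/40)·4 + (27/40)·(-4) = -7/5.
The smuggler will play Route-3, holding the inspector to -7/5. Shifting weight toward the row that does better against Route-3 would raise this floor (the equalizing mix achieves -2/5 against both Route-3 and Route-1), so the proposed strategy is not optimal.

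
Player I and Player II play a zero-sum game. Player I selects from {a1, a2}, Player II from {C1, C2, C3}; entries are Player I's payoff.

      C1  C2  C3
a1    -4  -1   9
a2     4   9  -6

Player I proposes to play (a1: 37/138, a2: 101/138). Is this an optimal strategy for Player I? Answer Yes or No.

Against C1 this mix gives (37/138)·(-4) + (101/138)·4 = 128/69.
Against C2 this mix gives (37/138)·(-1) + (101/138)·9 = 436/69.
Against C3 this mix gives (37/138)·9 + (101/138)·(-6) = -91/46.
Player II will play C3, holding Player I to -91/46. Shifting weight toward the row that does better against C3 would raise this floor (the equalizing mix achieves 12/23 against both C3 and C1), so the proposed strategy is not optimal.

No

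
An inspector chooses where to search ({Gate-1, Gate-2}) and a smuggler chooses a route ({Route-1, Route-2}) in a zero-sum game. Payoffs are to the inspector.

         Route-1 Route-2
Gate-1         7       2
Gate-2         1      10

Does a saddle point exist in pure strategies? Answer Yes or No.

Row minima: Gate-1 → 2, Gate-2 → 1; maximin = 2.
Column maxima: Route-1 → 7, Route-2 → 10; minimax = 7.
2 ≠ 7, so no pure-strategy equilibrium exists.

No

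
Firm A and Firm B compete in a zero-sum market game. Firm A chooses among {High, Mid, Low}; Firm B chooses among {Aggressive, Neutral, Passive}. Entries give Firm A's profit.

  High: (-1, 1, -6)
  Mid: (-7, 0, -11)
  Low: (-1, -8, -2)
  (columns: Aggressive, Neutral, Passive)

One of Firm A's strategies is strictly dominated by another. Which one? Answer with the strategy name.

Mid

High gives a strictly higher payoff than Mid against every column: -1 > -7, 1 > 0, -6 > -11.
So Mid is strictly dominated and Firm A never plays it.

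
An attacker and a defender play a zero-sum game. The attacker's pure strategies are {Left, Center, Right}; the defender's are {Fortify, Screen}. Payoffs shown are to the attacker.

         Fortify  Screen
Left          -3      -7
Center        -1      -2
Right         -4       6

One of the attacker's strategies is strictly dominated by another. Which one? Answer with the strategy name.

Center gives a strictly higher payoff than Left against every column: -1 > -3, -2 > -7.
So Left is strictly dominated and the attacker never plays it.

Left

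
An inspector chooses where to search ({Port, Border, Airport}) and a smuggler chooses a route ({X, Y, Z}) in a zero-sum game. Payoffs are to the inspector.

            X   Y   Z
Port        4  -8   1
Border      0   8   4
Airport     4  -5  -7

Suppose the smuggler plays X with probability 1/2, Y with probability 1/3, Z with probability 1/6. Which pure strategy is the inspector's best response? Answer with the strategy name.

Border

Expected payoff of Port: (1/2)·4 + (1/3)·(-8) + (1/6)·1 = -1/2.
Expected payoff of Border: (1/2)·0 + (1/3)·8 + (1/6)·4 = 10/3.
Expected payoff of Airport: (1/2)·4 + (1/3)·(-5) + (1/6)·(-7) = -5/6.
The largest is 10/3, so the inspector's best response is Border.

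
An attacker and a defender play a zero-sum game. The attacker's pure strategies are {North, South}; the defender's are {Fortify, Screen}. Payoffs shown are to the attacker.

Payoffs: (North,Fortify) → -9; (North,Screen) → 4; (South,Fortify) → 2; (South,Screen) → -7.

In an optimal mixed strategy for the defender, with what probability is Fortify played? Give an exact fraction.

Row minima: North → -9, South → -7; maximin = -7.
Column maxima: Fortify → 2, Screen → 4; minimax = 2.
-7 ≠ 2, so there is no saddle point; optimal play is mixed.
Let the attacker play North with probability p. Expected payoff against Fortify: (-9)p + 2(1−p) = −11p + 2; against Screen: 4p + (-7)(1−p) = 11p − 7.
Setting these equal: −11p + 2 = 11p − 7 ⇒ −22p = -9 ⇒ p = 9/22, and the value is (-11)·(9/22) + 2 = -5/2.
For the defender: with q = P(Fortify), equating North's and South's payoffs gives −13q + 4 = 9q − 7 ⇒ q = 1/2.

1/2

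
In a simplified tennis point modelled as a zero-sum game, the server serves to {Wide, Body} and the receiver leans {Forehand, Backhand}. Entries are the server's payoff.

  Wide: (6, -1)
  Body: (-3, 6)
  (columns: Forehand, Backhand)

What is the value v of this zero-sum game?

Row minima: Wide → -1, Body → -3; maximin = -1.
Column maxima: Forehand → 6, Backhand → 6; minimax = 6.
-1 ≠ 6, so there is no saddle point; optimal play is mixed.
Let the server play Wide with probability p. Expected payoff against Forehand: 6p + (-3)(1−p) = 9p − 3; against Backhand: (-1)p + 6(1−p) = −7p + 6.
Setting these equal: 9p − 3 = −7p + 6 ⇒ 16p = 9 ⇒ p = 9/16, and the value is (9)·(9/16) − 3 = 33/16.
For the receiver: with q = P(Forehand), equating Wide's and Body's payoffs gives 7q − 1 = −9q + 6 ⇒ q = 7/16.

33/16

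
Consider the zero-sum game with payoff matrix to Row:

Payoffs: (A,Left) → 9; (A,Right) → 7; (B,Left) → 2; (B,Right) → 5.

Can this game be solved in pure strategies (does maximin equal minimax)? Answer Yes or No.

Yes

Row minima: A → 7, B → 2; maximin = 7.
Column maxima: Left → 9, Right → 7; minimax = 7.
maximin = minimax = 7, so a saddle point exists.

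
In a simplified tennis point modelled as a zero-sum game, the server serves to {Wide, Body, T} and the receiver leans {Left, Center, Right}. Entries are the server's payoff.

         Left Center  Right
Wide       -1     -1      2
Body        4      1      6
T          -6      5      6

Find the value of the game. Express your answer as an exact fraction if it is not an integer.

Row minima: Wide → -1, Body → 1, T → -6; maximin = 1.
Column maxima: Left → 4, Center → 5, Right → 6; minimax = 4.
1 ≠ 4, so there is no saddle point; optimal play is mixed.
Wide is strictly dominated by Body, so the server never plays it.
Right is strictly dominated by Left (it gives the server strictly more in every row), so the receiver never plays it.
On the remaining 2×2 (Body, T vs Left, Center):
Let the server play Body with probability p. Expected payoff against Left: 4p + (-6)(1−p) = 10p − 6; against Center: 1p + 5(1−p) = −4p + 5.
Setting these equal: 10p − 6 = −4p + 5 ⇒ 14p = 11 ⇒ p = 11/14, and the value is (10)·(11/14) − 6 = 13/7.
For the receiver: with q = P(Left), equating Body's and T's payoffs gives 3q + 1 = −11q + 5 ⇒ q = 2/7.

13/7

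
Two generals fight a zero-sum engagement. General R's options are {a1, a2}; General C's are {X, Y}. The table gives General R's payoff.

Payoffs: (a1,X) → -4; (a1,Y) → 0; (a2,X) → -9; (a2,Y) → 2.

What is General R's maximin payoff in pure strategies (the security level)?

-4

Row minima: a1 → -4, a2 → -9.
The best of these is -4.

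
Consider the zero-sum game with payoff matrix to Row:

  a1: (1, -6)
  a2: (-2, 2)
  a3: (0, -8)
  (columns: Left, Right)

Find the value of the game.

-10/11

Row minima: a1 → -6, a2 → -2, a3 → -8; maximin = -2.
Column maxima: Left → 1, Right → 2; minimax = 1.
-2 ≠ 1, so there is no saddle point; optimal play is mixed.
a3 is strictly dominated by a1, so Row never plays it.
On the remaining 2×2 (a1, a2 vs Left, Right):
Let Row play a1 with probability p. Expected payoff against Left: 1p + (-2)(1−p) = 3p − 2; against Right: (-6)p + 2(1−p) = −8p + 2.
Setting these equal: 3p − 2 = −8p + 2 ⇒ 11p = 4 ⇒ p = 4/11, and the value is (3)·(4/11) − 2 = -10/11.
For Column: with q = P(Left), equating a1's and a2's payoffs gives 7q − 6 = −4q + 2 ⇒ q = 8/11.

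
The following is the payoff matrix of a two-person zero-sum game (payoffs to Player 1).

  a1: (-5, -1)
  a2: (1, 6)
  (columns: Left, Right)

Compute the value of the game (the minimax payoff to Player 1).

Row minima: a1 → -5, a2 → 1; maximin = 1.
Column maxima: Left → 1, Right → 6; minimax = 1.
Since maximin = minimax = 1, there is a saddle point and the value is 1.

1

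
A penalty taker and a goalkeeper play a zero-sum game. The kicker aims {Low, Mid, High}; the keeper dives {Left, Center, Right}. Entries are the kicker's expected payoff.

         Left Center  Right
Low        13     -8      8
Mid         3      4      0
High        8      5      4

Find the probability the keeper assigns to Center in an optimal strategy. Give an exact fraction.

Row minima: Low → -8, Mid → 0, High → 4; maximin = 4.
Column maxima: Left → 13, Center → 5, Right → 8; minimax = 5.
4 ≠ 5, so there is no saddle point; optimal play is mixed.
Mid is strictly dominated by High, so the kicker never plays it.
With Mid eliminated, Left is strictly dominated by Center (it gives the kicker strictly more in every remaining row), so the keeper never plays it.
On the remaining 2×2 (Low, High vs Center, Right):
Let the kicker play Low with probability p. Expected payoff against Center: (-8)p + 5(1−p) = −13p + 5; against Right: 8p + 4(1−p) = 4p + 4.
Setting these equal: −13p + 5 = 4p + 4 ⇒ −17p = -1 ⇒ p = 1/17, and the value is (-13)·(1/17) + 5 = 72/17.
For the keeper: with q = P(Center), equating Low's and High's payoffs gives −16q + 8 = q + 4 ⇒ q = 4/17.

4/17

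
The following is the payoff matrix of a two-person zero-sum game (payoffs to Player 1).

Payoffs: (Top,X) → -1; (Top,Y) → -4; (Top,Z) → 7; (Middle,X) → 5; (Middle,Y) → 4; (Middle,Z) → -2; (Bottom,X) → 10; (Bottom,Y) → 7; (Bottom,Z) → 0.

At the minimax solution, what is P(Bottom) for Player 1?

11/18

Row minima: Top → -4, Middle → -2, Bottom → 0; maximin = 0.
Column maxima: X → 10, Y → 7, Z → 7; minimax = 7.
0 ≠ 7, so there is no saddle point; optimal play is mixed.
Middle is strictly dominated by Bottom, so Player 1 never plays it.
X is strictly dominated by Y (it gives Player 1 strictly more in every row), so Player 2 never plays it.
On the remaining 2×2 (Top, Bottom vs Y, Z):
Let Player 1 play Top with probability p. Expected payoff against Y: (-4)p + 7(1−p) = −11p + 7; against Z: 7p + 0(1−p) = 7p.
Setting these equal: −11p + 7 = 7p ⇒ −18p = -7 ⇒ p = 7/18, and the value is (-11)·(7/18) + 7 = 49/18.
For Player 2: with q = P(Y), equating Top's and Bottom's payoffs gives −11q + 7 = 7q ⇒ q = 7/18.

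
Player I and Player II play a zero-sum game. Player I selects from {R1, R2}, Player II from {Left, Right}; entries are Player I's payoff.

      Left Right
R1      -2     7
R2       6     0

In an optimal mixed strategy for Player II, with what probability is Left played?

7/15

Row minima: R1 → -2, R2 → 0; maximin = 0.
Column maxima: Left → 6, Right → 7; minimax = 6.
0 ≠ 6, so there is no saddle point; optimal play is mixed.
Let Player I play R1 with probability p. Expected payoff against Left: (-2)p + 6(1−p) = −8p + 6; against Right: 7p + 0(1−p) = 7p.
Setting these equal: −8p + 6 = 7p ⇒ −15p = -6 ⇒ p = 2/5, and the value is (-8)·(2/5) + 6 = 14/5.
For Player II: with q = P(Left), equating R1's and R2's payoffs gives −9q + 7 = 6q ⇒ q = 7/15.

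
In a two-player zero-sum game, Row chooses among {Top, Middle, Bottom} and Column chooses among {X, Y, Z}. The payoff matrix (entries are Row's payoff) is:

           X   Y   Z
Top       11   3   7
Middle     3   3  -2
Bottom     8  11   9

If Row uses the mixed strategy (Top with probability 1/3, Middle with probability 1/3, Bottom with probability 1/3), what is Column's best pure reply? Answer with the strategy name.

If Column plays X, Row's expected payoff is (1/3)·11 + (1/3)·3 + (1/3)·8 = 22/3.
If Column plays Y, Row's expected payoff is (1/3)·3 + (1/3)·3 + (1/3)·11 = 17/3.
If Column plays Z, Row's expected payoff is (1/3)·7 + (1/3)·(-2) + (1/3)·9 = 14/3.
Column minimizes Row's payoff; the smallest is 14/3, so the best response is Z.

Z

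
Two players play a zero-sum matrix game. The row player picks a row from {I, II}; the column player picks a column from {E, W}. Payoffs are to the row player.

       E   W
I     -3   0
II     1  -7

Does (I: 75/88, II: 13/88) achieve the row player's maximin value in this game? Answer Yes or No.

No

Against E this mix gives (75/88)·(-3) + (13/88)·1 = -53/22.
Against W this mix gives (75/88)·0 + (13/88)·(-7) = -91/88.
The column player will play E, holding the row player to -53/22. Shifting weight toward the row that does better against E would raise this floor (the equalizing mix achieves -21/11 against both E and W), so the proposed strategy is not optimal.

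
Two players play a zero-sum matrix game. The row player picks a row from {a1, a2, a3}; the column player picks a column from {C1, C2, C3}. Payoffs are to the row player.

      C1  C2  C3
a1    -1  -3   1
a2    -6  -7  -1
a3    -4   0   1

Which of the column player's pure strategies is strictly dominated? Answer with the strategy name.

C1 holds the row player's payoff strictly below C3 in every row: -1 < 1, -6 < -1, -4 < 1.
So C3 is strictly dominated for the column player.

C3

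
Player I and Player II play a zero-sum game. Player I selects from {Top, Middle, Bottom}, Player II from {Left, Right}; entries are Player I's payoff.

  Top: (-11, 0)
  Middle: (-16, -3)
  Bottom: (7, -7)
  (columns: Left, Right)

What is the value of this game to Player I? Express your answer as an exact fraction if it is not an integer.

-77/25

Row minima: Top → -11, Middle → -16, Bottom → -7; maximin = -7.
Column maxima: Left → 7, Right → 0; minimax = 0.
-7 ≠ 0, so there is no saddle point; optimal play is mixed.
Middle is strictly dominated by Top, so Player I never plays it.
On the remaining 2×2 (Top, Bottom vs Left, Right):
Let Player I play Top with probability p. Expected payoff against Left: (-11)p + 7(1−p) = −18p + 7; against Right: 0p + (-7)(1−p) = 7p − 7.
Setting these equal: −18p + 7 = 7p − 7 ⇒ −25p = -14 ⇒ p = 14/25, and the value is (-18)·(14/25) + 7 = -77/25.
For Player II: with q = P(Left), equating Top's and Bottom's payoffs gives −11q = 14q − 7 ⇒ q = 7/25.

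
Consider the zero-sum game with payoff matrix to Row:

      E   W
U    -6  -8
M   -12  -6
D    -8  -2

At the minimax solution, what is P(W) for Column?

Row minima: U → -8, M → -12, D → -8; maximin = -8.
Column maxima: E → -6, W → -2; minimax = -6.
-8 ≠ -6, so there is no saddle point; optimal play is mixed.
M is strictly dominated by D, so Row never plays it.
On the remaining 2×2 (U, D vs E, W):
Let Row play U with probability p. Expected payoff against E: (-6)p + (-8)(1−p) = 2p − 8; against W: (-8)p + (-2)(1−p) = −6p − 2.
Setting these equal: 2p − 8 = −6p − 2 ⇒ 8p = 6 ⇒ p = 3/4, and the value is (2)·(3/4) − 8 = -13/2.
For Column: with q = P(E), equating U's and D's payoffs gives 2q − 8 = −6q − 2 ⇒ q = 3/4.

1/4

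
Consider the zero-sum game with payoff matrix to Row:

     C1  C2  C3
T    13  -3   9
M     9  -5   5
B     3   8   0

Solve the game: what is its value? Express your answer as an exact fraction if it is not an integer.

18/5

Row minima: T → -3, M → -5, B → 0; maximin = 0.
Column maxima: C1 → 13, C2 → 8, C3 → 9; minimax = 8.
0 ≠ 8, so there is no saddle point; optimal play is mixed.
M is strictly dominated by T, so Row never plays it.
C1 is strictly dominated by C3 (it gives Row strictly more in every row), so Column never plays it.
On the remaining 2×2 (T, B vs C2, C3):
Let Row play T with probability p. Expected payoff against C2: (-3)p + 8(1−p) = −11p + 8; against C3: 9p + 0(1−p) = 9p.
Setting these equal: −11p + 8 = 9p ⇒ −20p = -8 ⇒ p = 2/5, and the value is (-11)·(2/5) + 8 = 18/5.
For Column: with q = P(C2), equating T's and B's payoffs gives −12q + 9 = 8q ⇒ q = 9/20.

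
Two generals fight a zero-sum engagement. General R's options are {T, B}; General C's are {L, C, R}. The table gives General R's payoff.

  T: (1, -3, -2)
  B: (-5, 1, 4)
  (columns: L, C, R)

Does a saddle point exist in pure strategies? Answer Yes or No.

No

Row minima: T → -3, B → -5; maximin = -3.
Column maxima: L → 1, C → 1, R → 4; minimax = 1.
-3 ≠ 1, so no pure-strategy equilibrium exists.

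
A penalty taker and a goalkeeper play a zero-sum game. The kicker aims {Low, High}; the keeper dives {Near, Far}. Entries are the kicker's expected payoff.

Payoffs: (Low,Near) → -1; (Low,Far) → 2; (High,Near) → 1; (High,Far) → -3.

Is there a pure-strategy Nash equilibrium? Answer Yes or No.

No

Row minima: Low → -1, High → -3; maximin = -1.
Column maxima: Near → 1, Far → 2; minimax = 1.
-1 ≠ 1, so no pure-strategy equilibrium exists.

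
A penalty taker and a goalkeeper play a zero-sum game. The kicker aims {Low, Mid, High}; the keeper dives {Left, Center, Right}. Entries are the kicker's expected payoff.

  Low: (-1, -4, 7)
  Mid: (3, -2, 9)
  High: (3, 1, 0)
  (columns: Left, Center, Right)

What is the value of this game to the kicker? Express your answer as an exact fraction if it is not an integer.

3/4

Row minima: Low → -4, Mid → -2, High → 0; maximin = 0.
Column maxima: Left → 3, Center → 1, Right → 9; minimax = 1.
0 ≠ 1, so there is no saddle point; optimal play is mixed.
Low is strictly dominated by Mid, so the kicker never plays it.
Left is strictly dominated by Center (it gives the kicker strictly more in every row), so the keeper never plays it.
On the remaining 2×2 (Mid, High vs Center, Right):
Let the kicker play Mid with probability p. Expected payoff against Center: (-2)p + 1(1−p) = −3p + 1; against Right: 9p + 0(1−p) = 9p.
Setting these equal: −3p + 1 = 9p ⇒ −12p = -1 ⇒ p = 1/12, and the value is (-3)·(1/12) + 1 = 3/4.
For the keeper: with q = P(Center), equating Mid's and High's payoffs gives −11q + 9 = q ⇒ q = 3/4.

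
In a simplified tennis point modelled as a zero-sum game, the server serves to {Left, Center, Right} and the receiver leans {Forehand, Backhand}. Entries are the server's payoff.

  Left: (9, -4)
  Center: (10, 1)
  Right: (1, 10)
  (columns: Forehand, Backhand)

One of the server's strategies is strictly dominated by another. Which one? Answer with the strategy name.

Center gives a strictly higher payoff than Left against every column: 10 > 9, 1 > -4.
So Left is strictly dominated and the server never plays it.

Left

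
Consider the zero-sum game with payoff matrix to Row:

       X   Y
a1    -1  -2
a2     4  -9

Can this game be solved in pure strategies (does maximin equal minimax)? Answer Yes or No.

Yes

Row minima: a1 → -2, a2 → -9; maximin = -2.
Column maxima: X → 4, Y → -2; minimax = -2.
maximin = minimax = -2, so a saddle point exists.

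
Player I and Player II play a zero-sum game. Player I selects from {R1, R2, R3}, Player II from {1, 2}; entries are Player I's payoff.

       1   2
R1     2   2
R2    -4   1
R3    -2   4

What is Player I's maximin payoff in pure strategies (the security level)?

2

Row minima: R1 → 2, R2 → -4, R3 → -2.
The best of these is 2.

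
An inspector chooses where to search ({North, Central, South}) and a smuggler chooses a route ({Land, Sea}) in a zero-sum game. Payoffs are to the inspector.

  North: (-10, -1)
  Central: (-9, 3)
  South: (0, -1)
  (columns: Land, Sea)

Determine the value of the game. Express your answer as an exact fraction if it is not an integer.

Row minima: North → -10, Central → -9, South → -1; maximin = -1.
Column maxima: Land → 0, Sea → 3; minimax = 0.
-1 ≠ 0, so there is no saddle point; optimal play is mixed.
North is strictly dominated by Central, so the inspector never plays it.
On the remaining 2×2 (Central, South vs Land, Sea):
Let the inspector play Central with probability p. Expected payoff against Land: (-9)p + 0(1−p) = −9p; against Sea: 3p + (-1)(1−p) = 4p − 1.
Setting these equal: −9p = 4p − 1 ⇒ −13p = -1 ⇒ p = 1/13, and the value is (-9)·(1/13) = -9/13.
For the smuggler: with q = P(Land), equating Central's and South's payoffs gives −12q + 3 = q − 1 ⇒ q = 4/13.

-9/13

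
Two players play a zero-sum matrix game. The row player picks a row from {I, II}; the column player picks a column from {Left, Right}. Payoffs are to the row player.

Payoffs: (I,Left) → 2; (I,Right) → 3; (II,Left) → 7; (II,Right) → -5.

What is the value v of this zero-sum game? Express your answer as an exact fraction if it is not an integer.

31/13

Row minima: I → 2, II → -5; maximin = 2.
Column maxima: Left → 7, Right → 3; minimax = 3.
2 ≠ 3, so there is no saddle point; optimal play is mixed.
Let the row player play I with probability p. Expected payoff against Left: 2p + 7(1−p) = −5p + 7; against Right: 3p + (-5)(1−p) = 8p − 5.
Setting these equal: −5p + 7 = 8p − 5 ⇒ −13p = -12 ⇒ p = 12/13, and the value is (-5)·(12/13) + 7 = 31/13.
For the column player: with q = P(Left), equating I's and II's payoffs gives −q + 3 = 12q − 5 ⇒ q = 8/13.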